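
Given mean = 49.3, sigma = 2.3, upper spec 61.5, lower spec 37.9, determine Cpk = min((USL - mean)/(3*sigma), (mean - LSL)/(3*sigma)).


Cpu = (61.5 - 49.3) / (3 * 2.3) = 1.77
Cpl = (49.3 - 37.9) / (3 * 2.3) = 1.65
Cpk = min(1.77, 1.65) = 1.65

1.65


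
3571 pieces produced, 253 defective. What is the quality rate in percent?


Formula: Quality Rate = Good Pieces / Total Pieces * 100
Good pieces = 3571 - 253 = 3318
QR = 3318 / 3571 * 100 = 92.9%

92.9%


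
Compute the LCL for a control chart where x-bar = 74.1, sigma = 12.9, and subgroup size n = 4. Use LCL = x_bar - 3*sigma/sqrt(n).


LCL = 74.1 - 3 * 12.9 / sqrt(4)

54.75


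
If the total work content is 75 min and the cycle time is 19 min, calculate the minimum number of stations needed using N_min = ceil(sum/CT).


Formula: N_min = ceil(Sum of Task Times / Cycle Time)
N_min = ceil(75 min / 19 min) = ceil(3.9474)
N_min = 4 stations

4


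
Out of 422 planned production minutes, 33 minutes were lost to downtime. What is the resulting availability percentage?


Formula: Availability = (Planned Time - Downtime) / Planned Time * 100
Uptime = 422 - 33 = 389 min
Availability = 389 / 422 * 100 = 92.2%

92.2%


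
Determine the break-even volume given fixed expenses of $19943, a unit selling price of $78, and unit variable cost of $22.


Formula: BEQ = Fixed Costs / (Price - Variable Cost)
Contribution margin = $78 - $22 = $56/unit
BEQ = ceil($19943 / $56/unit) = ceil(356.12) = 357 units

357 units


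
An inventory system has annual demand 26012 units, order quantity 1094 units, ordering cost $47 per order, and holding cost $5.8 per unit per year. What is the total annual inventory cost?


TC = 26012/1094 * 47 + 1094/2 * 5.8

$4290.12


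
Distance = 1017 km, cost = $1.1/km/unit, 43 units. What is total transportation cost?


TC = dist * cost * units = 1017 * 1.1 * 43 = $48104.10

$48104.10


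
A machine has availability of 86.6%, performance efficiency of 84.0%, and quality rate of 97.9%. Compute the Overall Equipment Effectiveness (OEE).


Formula: OEE = Availability * Performance * Quality / 10000
A * P = 86.6% * 84.0% / 100 = 72.74%
OEE = 72.74% * 97.9% / 100 = 71.2%

71.2%


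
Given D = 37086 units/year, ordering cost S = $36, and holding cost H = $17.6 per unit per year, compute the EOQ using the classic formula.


Formula: EOQ = sqrt(2 * D * S / H)
Numerator: 2 * 37086 * 36 = 2670192
2DS/H = 2670192 / 17.6 = 151715.5
EOQ = sqrt(151715.5) = 389.5 units

389.5 units


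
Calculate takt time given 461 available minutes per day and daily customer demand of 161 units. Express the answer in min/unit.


Formula: Takt Time = Available Production Time / Customer Demand
Takt = 461 min/day / 161 units/day
Takt = 2.86 min/unit

2.86 min/unit


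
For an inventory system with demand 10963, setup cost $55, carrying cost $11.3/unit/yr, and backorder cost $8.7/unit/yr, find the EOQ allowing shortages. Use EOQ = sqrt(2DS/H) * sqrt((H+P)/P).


Formula: EOQ* = sqrt(2DS/H) * sqrt((H+P)/P)
Base EOQ = sqrt(2*10963*55/11.3) = 326.68 units
Correction = sqrt((11.3+8.7)/8.7) = 1.5162
EOQ* = 326.68 * 1.5162 = 495.3 units

495.3 units


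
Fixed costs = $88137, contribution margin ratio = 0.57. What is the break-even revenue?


Formula: BER = Fixed Costs / Contribution Margin Ratio
BER = $88137 / 0.57
BER = $154626.32 (to the nearest cent)

$154626.32


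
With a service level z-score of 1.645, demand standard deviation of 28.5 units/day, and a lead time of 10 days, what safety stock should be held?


Formula: SS = z * sigma_d * sqrt(LT)
sqrt(LT) = sqrt(10) = 3.1623
SS = 1.645 * 28.5 * 3.1623
SS = 148.3 units

148.3 units


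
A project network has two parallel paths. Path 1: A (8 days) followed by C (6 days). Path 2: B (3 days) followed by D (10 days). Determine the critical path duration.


Path 1 = 8 + 6 = 14 days
Path 2 = 3 + 10 = 13 days
Duration = max(14, 13) = 14 days

14 days


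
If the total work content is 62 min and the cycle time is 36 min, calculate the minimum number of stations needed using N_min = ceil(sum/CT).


Formula: N_min = ceil(Sum of Task Times / Cycle Time)
N_min = ceil(62 min / 36 min) = ceil(1.7222)
N_min = 2 stations

2


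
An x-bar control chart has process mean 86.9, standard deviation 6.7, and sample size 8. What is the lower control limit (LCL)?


LCL = 86.9 - 3 * 6.7 / sqrt(8)

79.79


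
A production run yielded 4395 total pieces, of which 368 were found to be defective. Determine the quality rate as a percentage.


Formula: Quality Rate = Good Pieces / Total Pieces * 100
Good pieces = 4395 - 368 = 4027
QR = 4027 / 4395 * 100 = 91.6%

91.6%


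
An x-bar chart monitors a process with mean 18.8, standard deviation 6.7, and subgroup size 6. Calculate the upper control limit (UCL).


UCL = 18.8 + 3 * 6.7 / sqrt(6)

27.01


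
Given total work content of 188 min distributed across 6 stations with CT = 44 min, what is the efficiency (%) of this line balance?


Formula: Efficiency = Sum of Task Times / (N_stations * CT) * 100
Total station capacity = 6 stations * 44 min = 264 min
Efficiency = 188 / 264 * 100 = 71.2%

71.2%


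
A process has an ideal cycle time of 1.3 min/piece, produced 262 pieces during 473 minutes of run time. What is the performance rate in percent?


Formula: Performance = (Ideal CT * Total Count) / Run Time * 100
Ideal output time = 1.3 * 262 = 340.6 min
Performance = 340.6 / 473 * 100 = 72.0%

72.0%


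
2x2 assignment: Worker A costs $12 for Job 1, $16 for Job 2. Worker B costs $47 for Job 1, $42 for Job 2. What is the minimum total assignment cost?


Option 1: A->1 + B->2 = $12 + $42 = $54
Option 2: A->2 + B->1 = $16 + $47 = $63
Min cost = min($54, $63) = $54

$54


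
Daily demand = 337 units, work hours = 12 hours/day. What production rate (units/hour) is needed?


Formula: Production Rate = Daily Demand / Available Hours
Rate = 337 units/day / 12 hours/day
Rate = 28.1 units/hour

28.1 units/hour


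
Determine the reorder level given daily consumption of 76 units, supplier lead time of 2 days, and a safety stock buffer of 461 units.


Formula: ROP = (Daily Demand * Lead Time) + Safety Stock
Demand during lead time = 76 * 2 = 152 units
ROP = 152 + 461 = 613 units

613 units


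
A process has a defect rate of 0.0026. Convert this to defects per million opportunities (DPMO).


DPMO = defect_rate * 1000000 = 0.0026 * 1000000

2600


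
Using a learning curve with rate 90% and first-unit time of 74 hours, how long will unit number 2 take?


Formula: T_n = T_1 * (learning_rate)^(log2(n)) where learning_rate = rate/100
Doublings = log2(2) = 1
T_n = 74 * 0.9^1
T_n = 74 * 0.9 = 66.6 hours

66.6 hours


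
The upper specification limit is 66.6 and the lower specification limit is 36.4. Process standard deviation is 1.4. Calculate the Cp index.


Cp = (66.6 - 36.4) / (6 * 1.4)

3.6


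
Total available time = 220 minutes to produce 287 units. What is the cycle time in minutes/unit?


Formula: CT = Available Time / Number of Units
CT = 220 min / 287 units
CT = 0.77 min/unit

0.77 min/unit


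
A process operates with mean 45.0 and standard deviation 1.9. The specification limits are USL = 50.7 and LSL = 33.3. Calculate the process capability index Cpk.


Cpu = (50.7 - 45.0) / (3 * 1.9) = 1.0
Cpl = (45.0 - 33.3) / (3 * 1.9) = 2.05
Cpk = min(1.0, 2.05) = 1.0

1.0


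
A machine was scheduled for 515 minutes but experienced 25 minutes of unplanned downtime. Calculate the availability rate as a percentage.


Formula: Availability = (Planned Time - Downtime) / Planned Time * 100
Uptime = 515 - 25 = 490 min
Availability = 490 / 515 * 100 = 95.1%

95.1%


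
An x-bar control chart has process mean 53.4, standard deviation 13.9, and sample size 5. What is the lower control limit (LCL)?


LCL = 53.4 - 3 * 13.9 / sqrt(5)

34.75


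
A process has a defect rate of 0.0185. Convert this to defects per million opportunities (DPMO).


DPMO = defect_rate * 1000000 = 0.0185 * 1000000

18500


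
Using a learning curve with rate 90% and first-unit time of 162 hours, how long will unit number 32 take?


Formula: T_n = T_1 * (learning_rate)^(log2(n)) where learning_rate = rate/100
Doublings = log2(32) = 5
T_n = 162 * 0.9^5
T_n = 162 * 0.5905 = 95.7 hours

95.7 hours


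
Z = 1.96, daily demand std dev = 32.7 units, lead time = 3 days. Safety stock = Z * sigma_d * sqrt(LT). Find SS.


Formula: SS = z * sigma_d * sqrt(LT)
sqrt(LT) = sqrt(3) = 1.7321
SS = 1.96 * 32.7 * 1.7321
SS = 111.0 units

111.0 units


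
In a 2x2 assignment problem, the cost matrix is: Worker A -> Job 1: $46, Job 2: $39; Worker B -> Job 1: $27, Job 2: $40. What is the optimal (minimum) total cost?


Option 1: A->1 + B->2 = $46 + $40 = $86
Option 2: A->2 + B->1 = $39 + $27 = $66
Min cost = min($86, $66) = $66

$66


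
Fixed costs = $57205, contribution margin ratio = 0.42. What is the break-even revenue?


Formula: BER = Fixed Costs / Contribution Margin Ratio
BER = $57205 / 0.42
BER = $136202.38 (to the nearest cent)

$136202.38


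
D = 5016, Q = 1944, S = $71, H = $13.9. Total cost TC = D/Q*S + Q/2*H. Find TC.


TC = 5016/1944 * 71 + 1944/2 * 13.9

$13694.00


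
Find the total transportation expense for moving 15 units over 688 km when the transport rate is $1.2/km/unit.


TC = dist * cost * units = 688 * 1.2 * 15 = $12384.00

$12384.00


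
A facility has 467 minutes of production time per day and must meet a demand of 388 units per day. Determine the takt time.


Formula: Takt Time = Available Production Time / Customer Demand
Takt = 467 min/day / 388 units/day
Takt = 1.2 min/unit

1.2 min/unit


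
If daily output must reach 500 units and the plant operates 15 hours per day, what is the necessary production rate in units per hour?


Formula: Production Rate = Daily Demand / Available Hours
Rate = 500 units/day / 15 hours/day
Rate = 33.3 units/hour

33.3 units/hour


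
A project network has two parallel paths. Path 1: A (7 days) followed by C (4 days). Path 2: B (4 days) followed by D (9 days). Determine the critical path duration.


Path 1 = 7 + 4 = 11 days
Path 2 = 4 + 9 = 13 days
Duration = max(11, 13) = 13 days

13 days


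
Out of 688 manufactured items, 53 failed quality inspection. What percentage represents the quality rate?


Formula: Quality Rate = Good Pieces / Total Pieces * 100
Good pieces = 688 - 53 = 635
QR = 635 / 688 * 100 = 92.3%

92.3%


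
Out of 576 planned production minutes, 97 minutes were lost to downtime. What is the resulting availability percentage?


Formula: Availability = (Planned Time - Downtime) / Planned Time * 100
Uptime = 576 - 97 = 479 min
Availability = 479 / 576 * 100 = 83.2%

83.2%


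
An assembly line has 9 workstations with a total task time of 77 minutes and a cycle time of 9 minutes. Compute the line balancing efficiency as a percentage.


Formula: Efficiency = Sum of Task Times / (N_stations * CT) * 100
Total station capacity = 9 stations * 9 min = 81 min
Efficiency = 77 / 81 * 100 = 95.1%

95.1%


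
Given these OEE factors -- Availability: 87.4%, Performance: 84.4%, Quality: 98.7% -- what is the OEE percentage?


Formula: OEE = Availability * Performance * Quality / 10000
A * P = 87.4% * 84.4% / 100 = 73.77%
OEE = 73.77% * 98.7% / 100 = 72.8%

72.8%


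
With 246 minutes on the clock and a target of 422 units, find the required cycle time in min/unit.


Formula: CT = Available Time / Number of Units
CT = 246 min / 422 units
CT = 0.58 min/unit

0.58 min/unit


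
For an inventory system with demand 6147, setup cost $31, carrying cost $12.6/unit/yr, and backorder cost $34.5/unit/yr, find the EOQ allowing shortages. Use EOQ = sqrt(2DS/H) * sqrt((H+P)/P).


Formula: EOQ* = sqrt(2DS/H) * sqrt((H+P)/P)
Base EOQ = sqrt(2*6147*31/12.6) = 173.92 units
Correction = sqrt((12.6+34.5)/34.5) = 1.16843
EOQ* = 173.92 * 1.16843 = 203.2 units

203.2 units


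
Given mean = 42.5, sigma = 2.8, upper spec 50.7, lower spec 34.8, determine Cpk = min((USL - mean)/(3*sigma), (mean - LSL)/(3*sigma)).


Cpu = (50.7 - 42.5) / (3 * 2.8) = 0.98
Cpl = (42.5 - 34.8) / (3 * 2.8) = 0.92
Cpk = min(0.98, 0.92) = 0.92

0.92


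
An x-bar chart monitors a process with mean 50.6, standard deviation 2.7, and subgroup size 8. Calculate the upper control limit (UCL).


UCL = 50.6 + 3 * 2.7 / sqrt(8)

53.46


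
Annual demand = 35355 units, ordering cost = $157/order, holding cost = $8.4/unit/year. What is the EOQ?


Formula: EOQ = sqrt(2 * D * S / H)
Numerator: 2 * 35355 * 157 = 11101470
2DS/H = 11101470 / 8.4 = 1321603.6
EOQ = sqrt(1321603.6) = 1149.6 units

1149.6 units


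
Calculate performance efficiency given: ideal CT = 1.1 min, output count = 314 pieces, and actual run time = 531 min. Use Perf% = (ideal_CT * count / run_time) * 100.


Formula: Performance = (Ideal CT * Total Count) / Run Time * 100
Ideal output time = 1.1 * 314 = 345.4 min
Performance = 345.4 / 531 * 100 = 65.0%

65.0%


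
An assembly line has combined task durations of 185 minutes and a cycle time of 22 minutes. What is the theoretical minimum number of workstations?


Formula: N_min = ceil(Sum of Task Times / Cycle Time)
N_min = ceil(185 min / 22 min) = ceil(8.4091)
N_min = 9 stations

9


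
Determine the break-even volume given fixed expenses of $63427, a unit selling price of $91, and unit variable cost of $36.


Formula: BEQ = Fixed Costs / (Price - Variable Cost)
Contribution margin = $91 - $36 = $55/unit
BEQ = ceil($63427 / $55/unit) = ceil(1153.22) = 1154 units

1154 units


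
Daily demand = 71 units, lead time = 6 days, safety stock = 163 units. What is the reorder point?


Formula: ROP = (Daily Demand * Lead Time) + Safety Stock
Demand during lead time = 71 * 6 = 426 units
ROP = 426 + 163 = 589 units

589 units


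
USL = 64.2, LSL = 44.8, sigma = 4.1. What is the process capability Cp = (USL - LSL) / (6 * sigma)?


Cp = (64.2 - 44.8) / (6 * 4.1)

0.79


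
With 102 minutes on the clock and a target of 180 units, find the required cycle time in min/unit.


Formula: CT = Available Time / Number of Units
CT = 102 min / 180 units
CT = 0.57 min/unit

0.57 min/unit


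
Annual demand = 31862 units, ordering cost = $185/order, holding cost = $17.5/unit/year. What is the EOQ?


Formula: EOQ = sqrt(2 * D * S / H)
Numerator: 2 * 31862 * 185 = 11788940
2DS/H = 11788940 / 17.5 = 673653.7
EOQ = sqrt(673653.7) = 820.8 units

820.8 units


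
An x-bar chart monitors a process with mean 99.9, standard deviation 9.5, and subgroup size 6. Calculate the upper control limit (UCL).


UCL = 99.9 + 3 * 9.5 / sqrt(6)

111.54


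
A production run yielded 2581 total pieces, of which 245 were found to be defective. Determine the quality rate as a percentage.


Formula: Quality Rate = Good Pieces / Total Pieces * 100
Good pieces = 2581 - 245 = 2336
QR = 2336 / 2581 * 100 = 90.5%

90.5%


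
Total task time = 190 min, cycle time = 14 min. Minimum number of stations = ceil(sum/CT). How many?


Formula: N_min = ceil(Sum of Task Times / Cycle Time)
N_min = ceil(190 min / 14 min) = ceil(13.5714)
N_min = 14 stations

14


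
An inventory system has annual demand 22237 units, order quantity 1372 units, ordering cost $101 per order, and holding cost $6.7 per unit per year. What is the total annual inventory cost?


TC = 22237/1372 * 101 + 1372/2 * 6.7

$6233.18


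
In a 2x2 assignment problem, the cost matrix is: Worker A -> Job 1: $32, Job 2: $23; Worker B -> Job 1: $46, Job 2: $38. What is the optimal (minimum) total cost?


Option 1: A->1 + B->2 = $32 + $38 = $70
Option 2: A->2 + B->1 = $23 + $46 = $69
Min cost = min($70, $69) = $69

$69


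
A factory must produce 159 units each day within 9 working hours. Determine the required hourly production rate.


Formula: Production Rate = Daily Demand / Available Hours
Rate = 159 units/day / 9 hours/day
Rate = 17.7 units/hour

17.7 units/hour


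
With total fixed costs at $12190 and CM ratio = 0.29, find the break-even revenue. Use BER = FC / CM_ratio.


Formula: BER = Fixed Costs / Contribution Margin Ratio
BER = $12190 / 0.29
BER = $42034.48 (to the nearest cent)

$42034.48


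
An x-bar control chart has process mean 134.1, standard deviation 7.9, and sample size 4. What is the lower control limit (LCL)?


LCL = 134.1 - 3 * 7.9 / sqrt(4)

122.25


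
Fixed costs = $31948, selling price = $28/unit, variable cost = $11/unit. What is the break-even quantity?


Formula: BEQ = Fixed Costs / (Price - Variable Cost)
Contribution margin = $28 - $11 = $17/unit
BEQ = ceil($31948 / $17/unit) = ceil(1879.29) = 1880 units

1880 units


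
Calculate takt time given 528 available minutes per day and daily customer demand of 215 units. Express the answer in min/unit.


Formula: Takt Time = Available Production Time / Customer Demand
Takt = 528 min/day / 215 units/day
Takt = 2.46 min/unit

2.46 min/unit


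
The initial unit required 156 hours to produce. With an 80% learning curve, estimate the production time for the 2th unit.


Formula: T_n = T_1 * (learning_rate)^(log2(n)) where learning_rate = rate/100
Doublings = log2(2) = 1
T_n = 156 * 0.8^1
T_n = 156 * 0.8 = 124.8 hours

124.8 hours


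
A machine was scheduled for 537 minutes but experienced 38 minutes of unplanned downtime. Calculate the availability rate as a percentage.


Formula: Availability = (Planned Time - Downtime) / Planned Time * 100
Uptime = 537 - 38 = 499 min
Availability = 499 / 537 * 100 = 92.9%

92.9%


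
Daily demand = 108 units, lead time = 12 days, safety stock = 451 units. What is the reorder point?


Formula: ROP = (Daily Demand * Lead Time) + Safety Stock
Demand during lead time = 108 * 12 = 1296 units
ROP = 1296 + 451 = 1747 units

1747 units


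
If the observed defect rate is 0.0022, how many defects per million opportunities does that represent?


DPMO = defect_rate * 1000000 = 0.0022 * 1000000

2200


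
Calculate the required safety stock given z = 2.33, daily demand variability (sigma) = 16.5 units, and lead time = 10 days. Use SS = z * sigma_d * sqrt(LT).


Formula: SS = z * sigma_d * sqrt(LT)
sqrt(LT) = sqrt(10) = 3.1623
SS = 2.33 * 16.5 * 3.1623
SS = 121.6 units

121.6 units


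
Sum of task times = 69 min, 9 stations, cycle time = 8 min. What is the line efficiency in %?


Formula: Efficiency = Sum of Task Times / (N_stations * CT) * 100
Total station capacity = 9 stations * 8 min = 72 min
Efficiency = 69 / 72 * 100 = 95.8%

95.8%


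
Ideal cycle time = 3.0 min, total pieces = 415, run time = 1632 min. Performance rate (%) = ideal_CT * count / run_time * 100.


Formula: Performance = (Ideal CT * Total Count) / Run Time * 100
Ideal output time = 3.0 * 415 = 1245.0 min
Performance = 1245.0 / 1632 * 100 = 76.3%

76.3%


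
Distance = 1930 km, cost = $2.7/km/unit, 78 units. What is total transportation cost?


TC = dist * cost * units = 1930 * 2.7 * 78 = $406458.00

$406458.00


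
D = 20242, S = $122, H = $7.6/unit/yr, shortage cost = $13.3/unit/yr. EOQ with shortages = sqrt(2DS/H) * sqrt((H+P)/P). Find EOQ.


Formula: EOQ* = sqrt(2DS/H) * sqrt((H+P)/P)
Base EOQ = sqrt(2*20242*122/7.6) = 806.15 units
Correction = sqrt((7.6+13.3)/13.3) = 1.25357
EOQ* = 806.15 * 1.25357 = 1010.6 units

1010.6 units


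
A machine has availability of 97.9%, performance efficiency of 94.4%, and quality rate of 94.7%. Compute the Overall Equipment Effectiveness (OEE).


Formula: OEE = Availability * Performance * Quality / 10000
A * P = 97.9% * 94.4% / 100 = 92.42%
OEE = 92.42% * 94.7% / 100 = 87.5%

87.5%


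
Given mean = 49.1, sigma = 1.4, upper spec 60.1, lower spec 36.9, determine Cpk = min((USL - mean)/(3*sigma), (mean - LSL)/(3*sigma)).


Cpu = (60.1 - 49.1) / (3 * 1.4) = 2.62
Cpl = (49.1 - 36.9) / (3 * 1.4) = 2.9
Cpk = min(2.62, 2.9) = 2.62

2.62


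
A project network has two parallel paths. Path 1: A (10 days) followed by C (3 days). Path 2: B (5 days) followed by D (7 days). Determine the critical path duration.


Path 1 = 10 + 3 = 13 days
Path 2 = 5 + 7 = 12 days
Duration = max(13, 12) = 13 days

13 days


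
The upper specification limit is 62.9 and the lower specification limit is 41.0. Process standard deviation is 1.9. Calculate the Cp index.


Cp = (62.9 - 41.0) / (6 * 1.9)

1.92


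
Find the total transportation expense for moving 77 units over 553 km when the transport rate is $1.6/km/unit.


TC = dist * cost * units = 553 * 1.6 * 77 = $68129.60

$68129.60


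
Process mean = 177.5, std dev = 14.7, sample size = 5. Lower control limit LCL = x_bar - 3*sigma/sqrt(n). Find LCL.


LCL = 177.5 - 3 * 14.7 / sqrt(5)

157.78


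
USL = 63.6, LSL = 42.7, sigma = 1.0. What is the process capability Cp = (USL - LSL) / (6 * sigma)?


Cp = (63.6 - 42.7) / (6 * 1.0)

3.48


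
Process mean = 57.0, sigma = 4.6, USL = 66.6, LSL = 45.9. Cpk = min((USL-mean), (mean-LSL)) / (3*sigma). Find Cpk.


Cpu = (66.6 - 57.0) / (3 * 4.6) = 0.7
Cpl = (57.0 - 45.9) / (3 * 4.6) = 0.8
Cpk = min(0.7, 0.8) = 0.7

0.7


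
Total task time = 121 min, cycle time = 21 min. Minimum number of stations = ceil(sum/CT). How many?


Formula: N_min = ceil(Sum of Task Times / Cycle Time)
N_min = ceil(121 min / 21 min) = ceil(5.7619)
N_min = 6 stations

6


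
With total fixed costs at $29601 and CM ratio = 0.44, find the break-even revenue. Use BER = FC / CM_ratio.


Formula: BER = Fixed Costs / Contribution Margin Ratio
BER = $29601 / 0.44
BER = $67275.00 (to the nearest cent)

$67275.00


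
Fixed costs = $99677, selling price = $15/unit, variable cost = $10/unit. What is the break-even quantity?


Formula: BEQ = Fixed Costs / (Price - Variable Cost)
Contribution margin = $15 - $10 = $5/unit
BEQ = ceil($99677 / $5/unit) = ceil(19935.4) = 19936 units

19936 units


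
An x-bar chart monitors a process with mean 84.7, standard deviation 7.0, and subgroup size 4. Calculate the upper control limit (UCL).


UCL = 84.7 + 3 * 7.0 / sqrt(4)

95.2


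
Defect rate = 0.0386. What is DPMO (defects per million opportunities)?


DPMO = defect_rate * 1000000 = 0.0386 * 1000000

38600


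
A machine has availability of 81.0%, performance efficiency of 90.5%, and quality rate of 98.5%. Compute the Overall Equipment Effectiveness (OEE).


Formula: OEE = Availability * Performance * Quality / 10000
A * P = 81.0% * 90.5% / 100 = 73.31%
OEE = 73.31% * 98.5% / 100 = 72.2%

72.2%


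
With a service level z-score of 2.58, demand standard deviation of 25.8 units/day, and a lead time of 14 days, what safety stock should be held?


Formula: SS = z * sigma_d * sqrt(LT)
sqrt(LT) = sqrt(14) = 3.7417
SS = 2.58 * 25.8 * 3.7417
SS = 249.1 units

249.1 units


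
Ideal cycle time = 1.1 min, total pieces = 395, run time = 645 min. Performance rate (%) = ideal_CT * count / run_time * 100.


Formula: Performance = (Ideal CT * Total Count) / Run Time * 100
Ideal output time = 1.1 * 395 = 434.5 min
Performance = 434.5 / 645 * 100 = 67.4%

67.4%


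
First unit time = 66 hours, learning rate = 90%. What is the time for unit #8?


Formula: T_n = T_1 * (learning_rate)^(log2(n)) where learning_rate = rate/100
Doublings = log2(8) = 3
T_n = 66 * 0.9^3
T_n = 66 * 0.729 = 48.1 hours

48.1 hours


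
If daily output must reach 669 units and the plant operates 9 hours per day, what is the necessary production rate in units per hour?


Formula: Production Rate = Daily Demand / Available Hours
Rate = 669 units/day / 9 hours/day
Rate = 74.3 units/hour

74.3 units/hour


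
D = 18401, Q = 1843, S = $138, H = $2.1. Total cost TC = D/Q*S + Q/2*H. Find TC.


TC = 18401/1843 * 138 + 1843/2 * 2.1

$3312.98


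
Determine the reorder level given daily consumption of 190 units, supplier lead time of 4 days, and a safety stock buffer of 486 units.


Formula: ROP = (Daily Demand * Lead Time) + Safety Stock
Demand during lead time = 190 * 4 = 760 units
ROP = 760 + 486 = 1246 units

1246 units


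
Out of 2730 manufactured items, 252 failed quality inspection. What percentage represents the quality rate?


Formula: Quality Rate = Good Pieces / Total Pieces * 100
Good pieces = 2730 - 252 = 2478
QR = 2478 / 2730 * 100 = 90.8%

90.8%


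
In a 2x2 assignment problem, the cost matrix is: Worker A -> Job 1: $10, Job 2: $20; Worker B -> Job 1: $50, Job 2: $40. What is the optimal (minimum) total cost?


Option 1: A->1 + B->2 = $10 + $40 = $50
Option 2: A->2 + B->1 = $20 + $50 = $70
Min cost = min($50, $70) = $50

$50


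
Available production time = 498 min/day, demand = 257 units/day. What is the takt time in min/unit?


Formula: Takt Time = Available Production Time / Customer Demand
Takt = 498 min/day / 257 units/day
Takt = 1.94 min/unit

1.94 min/unit


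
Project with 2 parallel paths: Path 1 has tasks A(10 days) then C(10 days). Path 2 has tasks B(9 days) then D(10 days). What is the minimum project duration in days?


Path 1 = 10 + 10 = 20 days
Path 2 = 9 + 10 = 19 days
Duration = max(20, 19) = 20 days

20 days


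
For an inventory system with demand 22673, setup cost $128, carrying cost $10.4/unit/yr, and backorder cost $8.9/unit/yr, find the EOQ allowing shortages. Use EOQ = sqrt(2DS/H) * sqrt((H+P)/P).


Formula: EOQ* = sqrt(2DS/H) * sqrt((H+P)/P)
Base EOQ = sqrt(2*22673*128/10.4) = 747.06 units
Correction = sqrt((10.4+8.9)/8.9) = 1.4726
EOQ* = 747.06 * 1.4726 = 1100.1 units

1100.1 units


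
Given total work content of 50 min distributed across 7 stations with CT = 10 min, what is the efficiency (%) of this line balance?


Formula: Efficiency = Sum of Task Times / (N_stations * CT) * 100
Total station capacity = 7 stations * 10 min = 70 min
Efficiency = 50 / 70 * 100 = 71.4%

71.4%


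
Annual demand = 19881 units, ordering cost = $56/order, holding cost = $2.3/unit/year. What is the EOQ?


Formula: EOQ = sqrt(2 * D * S / H)
Numerator: 2 * 19881 * 56 = 2226672
2DS/H = 2226672 / 2.3 = 968118.3
EOQ = sqrt(968118.3) = 983.9 units

983.9 units


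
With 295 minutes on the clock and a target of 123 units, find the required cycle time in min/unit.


Formula: CT = Available Time / Number of Units
CT = 295 min / 123 units
CT = 2.4 min/unit

2.4 min/unit


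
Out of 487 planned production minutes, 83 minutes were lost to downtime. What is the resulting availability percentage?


Formula: Availability = (Planned Time - Downtime) / Planned Time * 100
Uptime = 487 - 83 = 404 min
Availability = 404 / 487 * 100 = 83.0%

83.0%


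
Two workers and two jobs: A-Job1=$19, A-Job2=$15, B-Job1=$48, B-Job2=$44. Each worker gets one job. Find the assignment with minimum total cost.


Option 1: A->1 + B->2 = $19 + $44 = $63
Option 2: A->2 + B->1 = $15 + $48 = $63
Min cost = min($63, $63) = $63

$63


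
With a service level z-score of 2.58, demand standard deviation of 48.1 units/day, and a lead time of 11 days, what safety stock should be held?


Formula: SS = z * sigma_d * sqrt(LT)
sqrt(LT) = sqrt(11) = 3.3166
SS = 2.58 * 48.1 * 3.3166
SS = 411.6 units

411.6 units


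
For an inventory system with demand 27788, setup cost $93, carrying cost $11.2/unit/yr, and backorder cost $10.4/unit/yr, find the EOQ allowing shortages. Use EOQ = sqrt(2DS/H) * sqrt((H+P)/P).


Formula: EOQ* = sqrt(2DS/H) * sqrt((H+P)/P)
Base EOQ = sqrt(2*27788*93/11.2) = 679.32 units
Correction = sqrt((11.2+10.4)/10.4) = 1.44115
EOQ* = 679.32 * 1.44115 = 979.0 units

979.0 units


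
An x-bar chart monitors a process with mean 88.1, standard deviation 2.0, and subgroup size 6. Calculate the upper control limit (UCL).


UCL = 88.1 + 3 * 2.0 / sqrt(6)

90.55


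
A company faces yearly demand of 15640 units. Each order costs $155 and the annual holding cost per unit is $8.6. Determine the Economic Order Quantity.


Formula: EOQ = sqrt(2 * D * S / H)
Numerator: 2 * 15640 * 155 = 4848400
2DS/H = 4848400 / 8.6 = 563767.4
EOQ = sqrt(563767.4) = 750.8 units

750.8 units


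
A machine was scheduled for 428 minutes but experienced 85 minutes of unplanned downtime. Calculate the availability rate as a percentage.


Formula: Availability = (Planned Time - Downtime) / Planned Time * 100
Uptime = 428 - 85 = 343 min
Availability = 343 / 428 * 100 = 80.1%

80.1%


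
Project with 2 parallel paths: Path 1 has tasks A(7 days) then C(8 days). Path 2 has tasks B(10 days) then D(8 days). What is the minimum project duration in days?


Path 1 = 7 + 8 = 15 days
Path 2 = 10 + 8 = 18 days
Duration = max(15, 18) = 18 days

18 days


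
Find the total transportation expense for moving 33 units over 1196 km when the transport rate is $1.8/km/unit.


TC = dist * cost * units = 1196 * 1.8 * 33 = $71042.40

$71042.40


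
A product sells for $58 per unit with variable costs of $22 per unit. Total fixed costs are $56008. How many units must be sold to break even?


Formula: BEQ = Fixed Costs / (Price - Variable Cost)
Contribution margin = $58 - $22 = $36/unit
BEQ = ceil($56008 / $36/unit) = ceil(1555.78) = 1556 units

1556 units


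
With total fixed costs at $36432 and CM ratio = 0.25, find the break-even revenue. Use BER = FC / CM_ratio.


Formula: BER = Fixed Costs / Contribution Margin Ratio
BER = $36432 / 0.25
BER = $145728.00 (to the nearest cent)

$145728.00


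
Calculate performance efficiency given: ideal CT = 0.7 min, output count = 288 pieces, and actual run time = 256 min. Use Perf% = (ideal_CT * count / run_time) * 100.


Formula: Performance = (Ideal CT * Total Count) / Run Time * 100
Ideal output time = 0.7 * 288 = 201.6 min
Performance = 201.6 / 256 * 100 = 78.8%

78.8%


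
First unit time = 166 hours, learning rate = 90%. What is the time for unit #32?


Formula: T_n = T_1 * (learning_rate)^(log2(n)) where learning_rate = rate/100
Doublings = log2(32) = 5
T_n = 166 * 0.9^5
T_n = 166 * 0.5905 = 98.0 hours

98.0 hours


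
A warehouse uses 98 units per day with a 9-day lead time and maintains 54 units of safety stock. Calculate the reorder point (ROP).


Formula: ROP = (Daily Demand * Lead Time) + Safety Stock
Demand during lead time = 98 * 9 = 882 units
ROP = 882 + 54 = 936 units

936 units


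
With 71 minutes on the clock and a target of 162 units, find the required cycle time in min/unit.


Formula: CT = Available Time / Number of Units
CT = 71 min / 162 units
CT = 0.44 min/unit

0.44 min/unit


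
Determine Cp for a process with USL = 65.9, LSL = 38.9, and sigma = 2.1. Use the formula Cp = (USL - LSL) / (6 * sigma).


Cp = (65.9 - 38.9) / (6 * 2.1)

2.14


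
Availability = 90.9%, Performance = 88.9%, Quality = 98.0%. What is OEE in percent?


Formula: OEE = Availability * Performance * Quality / 10000
A * P = 90.9% * 88.9% / 100 = 80.81%
OEE = 80.81% * 98.0% / 100 = 79.2%

79.2%


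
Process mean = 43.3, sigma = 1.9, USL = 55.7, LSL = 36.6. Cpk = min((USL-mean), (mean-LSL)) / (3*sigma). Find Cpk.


Cpu = (55.7 - 43.3) / (3 * 1.9) = 2.18
Cpl = (43.3 - 36.6) / (3 * 1.9) = 1.18
Cpk = min(2.18, 1.18) = 1.18

1.18


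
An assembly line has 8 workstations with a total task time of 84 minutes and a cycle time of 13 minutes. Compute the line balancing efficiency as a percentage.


Formula: Efficiency = Sum of Task Times / (N_stations * CT) * 100
Total station capacity = 8 stations * 13 min = 104 min
Efficiency = 84 / 104 * 100 = 80.8%

80.8%


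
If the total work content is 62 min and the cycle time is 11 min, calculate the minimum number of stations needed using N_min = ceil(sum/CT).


Formula: N_min = ceil(Sum of Task Times / Cycle Time)
N_min = ceil(62 min / 11 min) = ceil(5.6364)
N_min = 6 stations

6


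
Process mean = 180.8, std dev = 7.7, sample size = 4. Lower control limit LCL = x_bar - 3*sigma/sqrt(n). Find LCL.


LCL = 180.8 - 3 * 7.7 / sqrt(4)

169.25


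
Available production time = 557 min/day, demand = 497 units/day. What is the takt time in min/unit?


Formula: Takt Time = Available Production Time / Customer Demand
Takt = 557 min/day / 497 units/day
Takt = 1.12 min/unit

1.12 min/unit


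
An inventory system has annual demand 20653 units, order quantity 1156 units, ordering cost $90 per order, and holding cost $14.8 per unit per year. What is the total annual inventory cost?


TC = 20653/1156 * 90 + 1156/2 * 14.8

$10162.33


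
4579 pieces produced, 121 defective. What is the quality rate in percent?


Formula: Quality Rate = Good Pieces / Total Pieces * 100
Good pieces = 4579 - 121 = 4458
QR = 4458 / 4579 * 100 = 97.4%

97.4%


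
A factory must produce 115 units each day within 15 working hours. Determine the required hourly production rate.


Formula: Production Rate = Daily Demand / Available Hours
Rate = 115 units/day / 15 hours/day
Rate = 7.7 units/hour

7.7 units/hour


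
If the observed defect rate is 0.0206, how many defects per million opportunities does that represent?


DPMO = defect_rate * 1000000 = 0.0206 * 1000000

20600


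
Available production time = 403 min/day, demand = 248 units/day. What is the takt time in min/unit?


Formula: Takt Time = Available Production Time / Customer Demand
Takt = 403 min/day / 248 units/day
Takt = 1.63 min/unit

1.63 min/unit


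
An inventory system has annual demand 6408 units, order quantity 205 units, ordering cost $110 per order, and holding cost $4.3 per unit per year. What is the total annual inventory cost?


TC = 6408/205 * 110 + 205/2 * 4.3

$3879.19


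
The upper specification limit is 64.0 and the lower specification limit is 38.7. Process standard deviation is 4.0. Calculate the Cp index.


Cp = (64.0 - 38.7) / (6 * 4.0)

1.05


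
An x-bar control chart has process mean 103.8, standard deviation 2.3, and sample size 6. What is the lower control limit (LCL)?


LCL = 103.8 - 3 * 2.3 / sqrt(6)

100.98


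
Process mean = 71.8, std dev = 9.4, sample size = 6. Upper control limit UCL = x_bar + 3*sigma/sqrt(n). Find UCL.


UCL = 71.8 + 3 * 9.4 / sqrt(6)

83.31


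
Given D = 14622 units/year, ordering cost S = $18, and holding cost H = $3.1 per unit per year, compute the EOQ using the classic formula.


Formula: EOQ = sqrt(2 * D * S / H)
Numerator: 2 * 14622 * 18 = 526392
2DS/H = 526392 / 3.1 = 169803.9
EOQ = sqrt(169803.9) = 412.1 units

412.1 units


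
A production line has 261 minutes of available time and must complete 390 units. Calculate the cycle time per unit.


Formula: CT = Available Time / Number of Units
CT = 261 min / 390 units
CT = 0.67 min/unit

0.67 min/unit


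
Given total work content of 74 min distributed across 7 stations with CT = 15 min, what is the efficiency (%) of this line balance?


Formula: Efficiency = Sum of Task Times / (N_stations * CT) * 100
Total station capacity = 7 stations * 15 min = 105 min
Efficiency = 74 / 105 * 100 = 70.5%

70.5%


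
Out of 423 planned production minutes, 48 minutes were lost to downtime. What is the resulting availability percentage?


Formula: Availability = (Planned Time - Downtime) / Planned Time * 100
Uptime = 423 - 48 = 375 min
Availability = 375 / 423 * 100 = 88.7%

88.7%


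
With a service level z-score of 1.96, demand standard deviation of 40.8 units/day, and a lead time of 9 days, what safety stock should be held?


Formula: SS = z * sigma_d * sqrt(LT)
sqrt(LT) = sqrt(9) = 3.0
SS = 1.96 * 40.8 * 3.0
SS = 239.9 units

239.9 units


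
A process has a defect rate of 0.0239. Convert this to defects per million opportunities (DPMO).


DPMO = defect_rate * 1000000 = 0.0239 * 1000000

23900


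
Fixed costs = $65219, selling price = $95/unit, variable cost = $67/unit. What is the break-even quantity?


Formula: BEQ = Fixed Costs / (Price - Variable Cost)
Contribution margin = $95 - $67 = $28/unit
BEQ = ceil($65219 / $28/unit) = ceil(2329.25) = 2330 units

2330 units


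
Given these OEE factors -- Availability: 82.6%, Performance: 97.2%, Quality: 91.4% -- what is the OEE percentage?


Formula: OEE = Availability * Performance * Quality / 10000
A * P = 82.6% * 97.2% / 100 = 80.29%
OEE = 80.29% * 91.4% / 100 = 73.4%

73.4%


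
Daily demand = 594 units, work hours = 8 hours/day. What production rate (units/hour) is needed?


Formula: Production Rate = Daily Demand / Available Hours
Rate = 594 units/day / 8 hours/day
Rate = 74.3 units/hour

74.3 units/hour


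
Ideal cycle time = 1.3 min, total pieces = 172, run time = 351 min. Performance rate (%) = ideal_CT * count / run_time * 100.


Formula: Performance = (Ideal CT * Total Count) / Run Time * 100
Ideal output time = 1.3 * 172 = 223.6 min
Performance = 223.6 / 351 * 100 = 63.7%

63.7%


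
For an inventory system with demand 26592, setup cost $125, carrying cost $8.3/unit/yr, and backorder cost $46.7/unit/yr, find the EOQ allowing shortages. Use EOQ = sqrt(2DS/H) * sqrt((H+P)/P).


Formula: EOQ* = sqrt(2DS/H) * sqrt((H+P)/P)
Base EOQ = sqrt(2*26592*125/8.3) = 894.97 units
Correction = sqrt((8.3+46.7)/46.7) = 1.08523
EOQ* = 894.97 * 1.08523 = 971.2 units

971.2 units


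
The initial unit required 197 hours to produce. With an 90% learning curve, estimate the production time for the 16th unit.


Formula: T_n = T_1 * (learning_rate)^(log2(n)) where learning_rate = rate/100
Doublings = log2(16) = 4
T_n = 197 * 0.9^4
T_n = 197 * 0.6561 = 129.3 hours

129.3 hours


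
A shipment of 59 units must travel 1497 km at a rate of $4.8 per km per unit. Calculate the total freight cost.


TC = dist * cost * units = 1497 * 4.8 * 59 = $423950.40

$423950.40


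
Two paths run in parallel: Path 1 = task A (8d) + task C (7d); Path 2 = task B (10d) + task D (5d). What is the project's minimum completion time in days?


Path 1 = 8 + 7 = 15 days
Path 2 = 10 + 5 = 15 days
Duration = max(15, 15) = 15 days

15 days


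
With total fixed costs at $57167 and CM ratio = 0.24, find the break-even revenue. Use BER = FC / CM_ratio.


Formula: BER = Fixed Costs / Contribution Margin Ratio
BER = $57167 / 0.24
BER = $238195.83 (to the nearest cent)

$238195.83


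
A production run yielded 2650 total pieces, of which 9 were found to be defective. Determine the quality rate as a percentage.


Formula: Quality Rate = Good Pieces / Total Pieces * 100
Good pieces = 2650 - 9 = 2641
QR = 2641 / 2650 * 100 = 99.7%

99.7%


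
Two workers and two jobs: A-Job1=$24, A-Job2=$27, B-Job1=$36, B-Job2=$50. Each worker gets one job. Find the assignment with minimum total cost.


Option 1: A->1 + B->2 = $24 + $50 = $74
Option 2: A->2 + B->1 = $27 + $36 = $63
Min cost = min($74, $63) = $63

$63


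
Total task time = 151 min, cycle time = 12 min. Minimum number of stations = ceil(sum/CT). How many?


Formula: N_min = ceil(Sum of Task Times / Cycle Time)
N_min = ceil(151 min / 12 min) = ceil(12.5833)
N_min = 13 stations

13


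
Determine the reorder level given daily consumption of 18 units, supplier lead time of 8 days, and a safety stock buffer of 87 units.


Formula: ROP = (Daily Demand * Lead Time) + Safety Stock
Demand during lead time = 18 * 8 = 144 units
ROP = 144 + 87 = 231 units

231 units


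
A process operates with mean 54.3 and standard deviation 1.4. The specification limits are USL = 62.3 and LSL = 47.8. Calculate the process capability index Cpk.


Cpu = (62.3 - 54.3) / (3 * 1.4) = 1.9
Cpl = (54.3 - 47.8) / (3 * 1.4) = 1.55
Cpk = min(1.9, 1.55) = 1.55

1.55


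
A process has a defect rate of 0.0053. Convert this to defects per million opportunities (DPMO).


DPMO = defect_rate * 1000000 = 0.0053 * 1000000

5300


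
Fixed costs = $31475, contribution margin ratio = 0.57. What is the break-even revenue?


Formula: BER = Fixed Costs / Contribution Margin Ratio
BER = $31475 / 0.57
BER = $55219.30 (to the nearest cent)

$55219.30
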